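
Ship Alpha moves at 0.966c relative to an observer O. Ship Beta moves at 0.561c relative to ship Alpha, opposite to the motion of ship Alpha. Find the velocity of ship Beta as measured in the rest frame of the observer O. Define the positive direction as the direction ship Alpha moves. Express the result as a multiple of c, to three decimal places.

+0.884c

With v = 0.966 and u' = -0.561 (in units of c),
u = (u' + v)/(1 + u'v/c²):
u = (-0.561 + 0.966) / (1 + (-0.561)·0.966) = 0.4050/0.4581 = 0.8841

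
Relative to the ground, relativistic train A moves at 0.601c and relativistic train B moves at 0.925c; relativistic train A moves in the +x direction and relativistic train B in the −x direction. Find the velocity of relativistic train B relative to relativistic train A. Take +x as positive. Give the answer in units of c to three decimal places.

-0.981c

β_A = 0.601, β_B = -0.925.
Transform to A's frame with the inverse velocity-addition law: u' = (u − v)/(1 − uv/c²), taking u = β_B and v = β_A.
u' = (-0.925 − 0.601) / (1 − (0.601)(-0.925)) = -1.5260/1.5559 = -0.9808.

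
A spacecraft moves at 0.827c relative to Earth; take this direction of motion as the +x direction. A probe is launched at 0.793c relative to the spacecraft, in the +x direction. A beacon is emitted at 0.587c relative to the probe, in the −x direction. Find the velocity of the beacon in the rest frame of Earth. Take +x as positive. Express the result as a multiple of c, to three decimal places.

Apply u = (u' + v)/(1 + u'v/c²) successively, working outward toward Earth.
Start: velocity of the spacecraft relative to Earth = 0.8270c.
Compose with the probe (u' = 0.793 in the spacecraft frame): u_1 = (0.793 + 0.827) / (1 + 0.793·0.827) = 1.6200/1.6558 = 0.9784.
Compose with the beacon (u' = -0.587 in the probe frame): u_2 = (-0.587 + 0.978) / (1 + (-0.587)·0.978) = 0.3914/0.4257 = 0.9194.

+0.919c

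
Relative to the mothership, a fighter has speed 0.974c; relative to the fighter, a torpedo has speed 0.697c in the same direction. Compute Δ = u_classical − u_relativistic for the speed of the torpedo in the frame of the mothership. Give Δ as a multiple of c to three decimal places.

Galilean: u_cl = 0.697 + 0.974 = 1.6710.
Relativistic: u_rel = (0.697 + 0.974) / (1 + 0.697·0.974) = 1.6710/1.6789 = 0.9953.
Δ = 1.6710 − 0.9953 = 0.6757.
(The classical prediction exceeds c; the relativistic result does not.)

Δ = 0.676c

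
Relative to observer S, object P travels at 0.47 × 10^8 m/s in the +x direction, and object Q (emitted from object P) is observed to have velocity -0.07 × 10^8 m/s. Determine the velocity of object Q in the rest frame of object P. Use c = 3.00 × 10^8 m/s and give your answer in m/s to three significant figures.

v = 0.157c, u = -0.023c.
Invert the composition law: u' = (u − v)/(1 − uv/c²).
u' = (-0.023 − 0.157) / (1 − (-0.023)(0.157)) = -0.1800/1.0037 = -0.1793.
u' = -0.1793 × 3.00 × 10^8 m/s.

-5.38 × 10^7 m/s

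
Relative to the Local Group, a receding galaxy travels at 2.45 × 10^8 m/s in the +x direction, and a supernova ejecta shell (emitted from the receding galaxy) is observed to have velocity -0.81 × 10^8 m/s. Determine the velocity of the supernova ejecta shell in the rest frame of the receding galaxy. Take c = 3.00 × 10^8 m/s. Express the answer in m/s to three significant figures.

v = 0.817c, u = -0.270c.
Invert the composition law: u' = (u − v)/(1 − uv/c²).
u' = (-0.270 − 0.817) / (1 − (-0.270)(0.817)) = -1.0867/1.2205 = -0.8903.
u' = -0.8903 × 3.00 × 10^8 m/s.

-2.67 × 10^8 m/s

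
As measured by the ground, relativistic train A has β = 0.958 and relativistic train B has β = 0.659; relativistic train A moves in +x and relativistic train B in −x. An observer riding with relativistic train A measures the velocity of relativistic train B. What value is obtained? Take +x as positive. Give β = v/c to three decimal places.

β = -0.991

β_A = 0.958, β_B = -0.659.
Transform to A's frame with the inverse velocity-addition law: u' = (u − v)/(1 − uv/c²), taking u = β_B and v = β_A.
u' = (-0.659 − 0.958) / (1 − (0.958)(-0.659)) = -1.6170/1.6313 = -0.9912.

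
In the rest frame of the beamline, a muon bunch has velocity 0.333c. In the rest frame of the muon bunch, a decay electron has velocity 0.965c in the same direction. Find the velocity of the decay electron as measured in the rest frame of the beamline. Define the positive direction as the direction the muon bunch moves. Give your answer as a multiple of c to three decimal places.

0.982c

With v = 0.333 and u' = 0.965 (in units of c),
u = (u' + v)/(1 + u'v/c²):
u = (0.965 + 0.333) / (1 + 0.965·0.333) = 1.2980/1.3213 = 0.9823
(Galilean addition would give +1.298c, exceeding c.)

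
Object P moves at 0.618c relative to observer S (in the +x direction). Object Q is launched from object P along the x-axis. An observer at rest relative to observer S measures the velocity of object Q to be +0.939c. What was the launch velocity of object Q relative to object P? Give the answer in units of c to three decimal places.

+0.765c

Invert the composition law: u' = (u − v)/(1 − uv/c²).
u' = (0.939 − 0.618) / (1 − (0.939)(0.618)) = 0.3210/0.4197 = 0.7648.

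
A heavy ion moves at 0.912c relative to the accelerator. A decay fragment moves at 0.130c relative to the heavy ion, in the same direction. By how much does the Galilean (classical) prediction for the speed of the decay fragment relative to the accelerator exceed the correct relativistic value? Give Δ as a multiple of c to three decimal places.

Δ = 0.110c

Galilean: u_cl = 0.130 + 0.912 = 1.0420.
Relativistic: u_rel = (0.130 + 0.912) / (1 + 0.130·0.912) = 1.0420/1.1186 = 0.9316.
Δ = 1.0420 − 0.9316 = 0.1104.
(The classical prediction exceeds c; the relativistic result does not.)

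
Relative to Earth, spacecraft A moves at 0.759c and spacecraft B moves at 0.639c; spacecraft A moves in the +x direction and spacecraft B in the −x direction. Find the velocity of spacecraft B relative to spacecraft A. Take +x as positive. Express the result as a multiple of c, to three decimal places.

β_A = 0.759, β_B = -0.639.
Transform to A's frame with the inverse velocity-addition law: u' = (u − v)/(1 − uv/c²), taking u = β_B and v = β_A.
u' = (-0.639 − 0.759) / (1 − (0.759)(-0.639)) = -1.3980/1.4850 = -0.9414.

-0.941c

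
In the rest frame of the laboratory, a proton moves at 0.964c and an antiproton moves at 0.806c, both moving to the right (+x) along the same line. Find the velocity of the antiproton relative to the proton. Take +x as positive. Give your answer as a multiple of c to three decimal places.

β_A = 0.964, β_B = 0.806.
Transform to A's frame with the inverse velocity-addition law: u' = (u − v)/(1 − uv/c²), taking u = β_B and v = β_A.
u' = (0.806 − 0.964) / (1 − (0.964)(0.806)) = -0.1580/0.2230 = -0.7085.

-0.708c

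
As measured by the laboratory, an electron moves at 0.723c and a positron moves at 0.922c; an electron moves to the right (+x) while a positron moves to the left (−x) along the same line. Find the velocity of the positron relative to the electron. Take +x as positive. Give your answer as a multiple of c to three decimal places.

β_A = 0.723, β_B = -0.922.
Transform to A's frame with the inverse velocity-addition law: u' = (u − v)/(1 − uv/c²), taking u = β_B and v = β_A.
u' = (-0.922 − 0.723) / (1 − (0.723)(-0.922)) = -1.6450/1.6666 = -0.9870.

-0.987c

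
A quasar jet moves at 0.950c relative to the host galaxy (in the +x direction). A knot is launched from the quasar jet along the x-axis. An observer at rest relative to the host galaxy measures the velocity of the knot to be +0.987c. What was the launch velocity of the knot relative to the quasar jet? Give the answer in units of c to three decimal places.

Invert the composition law: u' = (u − v)/(1 − uv/c²).
u' = (0.987 − 0.950) / (1 − (0.987)(0.950)) = 0.0370/0.0624 = 0.5934.

+0.593c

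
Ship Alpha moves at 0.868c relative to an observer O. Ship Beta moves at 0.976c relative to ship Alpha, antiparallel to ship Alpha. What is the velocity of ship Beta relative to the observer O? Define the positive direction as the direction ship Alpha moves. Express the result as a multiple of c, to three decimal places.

-0.707c

With v = 0.868 and u' = -0.976 (in units of c),
u = (u' + v)/(1 + u'v/c²):
u = (-0.976 + 0.868) / (1 + (-0.976)·0.868) = -0.1080/0.1528 = -0.7067
(Galilean addition would give -0.108c.)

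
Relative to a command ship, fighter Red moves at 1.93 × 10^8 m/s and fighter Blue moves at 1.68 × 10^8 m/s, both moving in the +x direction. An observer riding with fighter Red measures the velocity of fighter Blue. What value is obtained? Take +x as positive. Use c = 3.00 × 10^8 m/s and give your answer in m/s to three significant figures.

β_A = 0.643, β_B = 0.560 (dividing each by c = 3.00 × 10^8 m/s).
Transform to A's frame with the inverse velocity-addition law: u' = (u − v)/(1 − uv/c²), taking u = β_B and v = β_A.
u' = (0.560 − 0.643) / (1 − (0.643)(0.560)) = -0.0833/0.6397 = -0.1303.
u' = -0.1303 × 3.00 × 10^8 m/s.

-3.91 × 10^7 m/s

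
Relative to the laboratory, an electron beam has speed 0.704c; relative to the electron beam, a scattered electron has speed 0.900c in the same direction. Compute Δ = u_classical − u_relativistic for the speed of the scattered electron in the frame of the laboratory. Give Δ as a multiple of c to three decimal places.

Galilean: u_cl = 0.900 + 0.704 = 1.6040.
Relativistic: u_rel = (0.900 + 0.704) / (1 + 0.900·0.704) = 1.6040/1.6336 = 0.9819.
Δ = 1.6040 − 0.9819 = 0.6221.
(The classical prediction exceeds c; the relativistic result does not.)

Δ = 0.622c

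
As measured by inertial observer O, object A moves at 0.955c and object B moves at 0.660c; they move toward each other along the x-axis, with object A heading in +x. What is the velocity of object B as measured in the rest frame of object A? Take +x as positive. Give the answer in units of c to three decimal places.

-0.991c

β_A = 0.955, β_B = -0.660.
Transform to A's frame with the inverse velocity-addition law: u' = (u − v)/(1 − uv/c²), taking u = β_B and v = β_A.
u' = (-0.660 − 0.955) / (1 − (0.955)(-0.660)) = -1.6150/1.6303 = -0.9906.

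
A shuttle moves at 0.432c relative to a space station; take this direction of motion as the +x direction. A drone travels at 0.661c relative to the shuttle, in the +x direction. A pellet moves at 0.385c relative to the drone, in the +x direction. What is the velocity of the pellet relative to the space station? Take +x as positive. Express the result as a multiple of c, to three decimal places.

Apply u = (u' + v)/(1 + u'v/c²) successively, working outward toward the space station.
Start: velocity of the shuttle relative to the space station = 0.4320c.
Compose with the drone (u' = 0.661 in the shuttle frame): u_1 = (0.661 + 0.432) / (1 + 0.661·0.432) = 1.0930/1.2856 = 0.8502.
Compose with the pellet (u' = 0.385 in the drone frame): u_2 = (0.385 + 0.850) / (1 + 0.385·0.850) = 1.2352/1.3273 = 0.9306.

0.931c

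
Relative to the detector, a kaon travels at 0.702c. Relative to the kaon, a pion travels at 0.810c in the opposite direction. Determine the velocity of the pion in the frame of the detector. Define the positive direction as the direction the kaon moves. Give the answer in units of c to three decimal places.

-0.250c

With v = 0.702 and u' = -0.810 (in units of c),
u = (u' + v)/(1 + u'v/c²):
u = (-0.810 + 0.702) / (1 + (-0.810)·0.702) = -0.1080/0.4314 = -0.2504
(Galilean addition would give -0.108c.)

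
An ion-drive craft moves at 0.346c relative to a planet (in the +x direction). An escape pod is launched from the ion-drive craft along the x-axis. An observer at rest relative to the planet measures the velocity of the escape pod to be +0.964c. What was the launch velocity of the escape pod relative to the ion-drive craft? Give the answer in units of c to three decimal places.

Invert the composition law: u' = (u − v)/(1 − uv/c²).
u' = (0.964 − 0.346) / (1 − (0.964)(0.346)) = 0.6180/0.6665 = 0.9273.

+0.927c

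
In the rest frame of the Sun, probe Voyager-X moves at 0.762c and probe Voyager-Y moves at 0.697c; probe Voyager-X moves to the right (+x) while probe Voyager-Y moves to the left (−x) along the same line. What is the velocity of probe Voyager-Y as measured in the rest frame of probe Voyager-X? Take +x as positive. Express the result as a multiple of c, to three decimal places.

-0.953c

β_A = 0.762, β_B = -0.697.
Transform to A's frame with the inverse velocity-addition law: u' = (u − v)/(1 − uv/c²), taking u = β_B and v = β_A.
u' = (-0.697 − 0.762) / (1 − (0.762)(-0.697)) = -1.4590/1.5311 = -0.9529.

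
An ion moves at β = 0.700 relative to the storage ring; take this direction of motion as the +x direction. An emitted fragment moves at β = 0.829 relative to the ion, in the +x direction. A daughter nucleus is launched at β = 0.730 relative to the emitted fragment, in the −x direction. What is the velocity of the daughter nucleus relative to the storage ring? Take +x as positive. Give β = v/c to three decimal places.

β = +0.809

Apply u = (u' + v)/(1 + u'v/c²) successively, working outward toward the storage ring.
Start: velocity of the ion relative to the storage ring = 0.7000c.
Compose with the emitted fragment (u' = 0.829 in the ion frame): u_1 = (0.829 + 0.700) / (1 + 0.829·0.700) = 1.5290/1.5803 = 0.9675.
Compose with the daughter nucleus (u' = -0.730 in the emitted fragment frame): u_2 = (-0.730 + 0.968) / (1 + (-0.730)·0.968) = 0.2375/0.2937 = 0.8088.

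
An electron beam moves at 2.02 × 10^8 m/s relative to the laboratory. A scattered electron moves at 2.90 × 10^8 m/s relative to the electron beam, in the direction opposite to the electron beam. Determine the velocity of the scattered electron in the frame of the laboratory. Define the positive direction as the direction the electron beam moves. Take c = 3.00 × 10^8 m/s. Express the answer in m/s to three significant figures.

-2.52 × 10^8 m/s

In units of c (dividing by 3.00 × 10^8 m/s): v = 0.673, u' = -0.967.
u = (u' + v)/(1 + u'v/c²):
u = (-0.967 + 0.673) / (1 + (-0.967)·0.673) = -0.2933/0.3491 = -0.8402
Converting back: u = -0.8402 × 3.00 × 10^8 m/s.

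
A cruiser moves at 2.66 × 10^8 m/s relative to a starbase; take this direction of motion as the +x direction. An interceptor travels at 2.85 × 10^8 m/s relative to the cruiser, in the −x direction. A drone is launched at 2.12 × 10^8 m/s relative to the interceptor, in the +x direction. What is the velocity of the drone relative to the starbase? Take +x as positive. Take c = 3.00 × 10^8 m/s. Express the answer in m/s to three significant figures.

Apply u = (u' + v)/(1 + u'v/c²) successively, working outward toward the starbase.
(Dividing each given speed by c = 3.00 × 10^8 m/s to work in units of c.)
Start: velocity of the cruiser relative to the starbase = 0.8867c.
Compose with the interceptor (u' = -0.950 in the cruiser frame): u_1 = (-0.950 + 0.887) / (1 + (-0.950)·0.887) = -0.0633/0.1577 = -0.4017.
Compose with the drone (u' = 0.707 in the interceptor frame): u_2 = (0.707 + (-0.402)) / (1 + 0.707·(-0.402)) = 0.3050/0.7161 = 0.4259.
So u = 0.4259 × 3.00 × 10^8 m/s.

+1.28 × 10^8 m/s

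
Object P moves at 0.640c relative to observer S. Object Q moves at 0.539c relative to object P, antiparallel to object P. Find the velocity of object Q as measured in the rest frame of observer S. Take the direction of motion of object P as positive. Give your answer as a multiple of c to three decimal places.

With v = 0.640 and u' = -0.539 (in units of c),
u = (u' + v)/(1 + u'v/c²):
u = (-0.539 + 0.640) / (1 + (-0.539)·0.640) = 0.1010/0.6550 = 0.1542
(Galilean addition would give +0.101c.)

+0.154c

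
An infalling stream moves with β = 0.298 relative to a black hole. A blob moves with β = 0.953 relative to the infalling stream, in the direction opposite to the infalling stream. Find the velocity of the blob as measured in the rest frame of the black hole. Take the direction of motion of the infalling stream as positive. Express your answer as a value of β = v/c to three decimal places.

With v = 0.298 and u' = -0.953 (in units of c),
u = (u' + v)/(1 + u'v/c²):
u = (-0.953 + 0.298) / (1 + (-0.953)·0.298) = -0.6550/0.7160 = -0.9148
(Galilean addition would give -0.655c.)

β = -0.915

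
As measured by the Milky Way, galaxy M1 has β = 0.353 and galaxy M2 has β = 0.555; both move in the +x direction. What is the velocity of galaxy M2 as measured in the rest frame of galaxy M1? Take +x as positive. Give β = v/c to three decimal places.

β_A = 0.353, β_B = 0.555.
Transform to A's frame with the inverse velocity-addition law: u' = (u − v)/(1 − uv/c²), taking u = β_B and v = β_A.
u' = (0.555 − 0.353) / (1 − (0.353)(0.555)) = 0.2020/0.8041 = 0.2512.

β = +0.251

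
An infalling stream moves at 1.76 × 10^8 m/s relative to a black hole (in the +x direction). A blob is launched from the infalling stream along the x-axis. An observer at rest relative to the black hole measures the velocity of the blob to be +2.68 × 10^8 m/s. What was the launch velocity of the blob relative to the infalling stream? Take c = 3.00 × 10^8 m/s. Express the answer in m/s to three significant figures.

+1.93 × 10^8 m/s

v = 0.587c, u = 0.893c.
Invert the composition law: u' = (u − v)/(1 − uv/c²).
u' = (0.893 − 0.587) / (1 − (0.893)(0.587)) = 0.3067/0.4759 = 0.6444.
u' = 0.6444 × 3.00 × 10^8 m/s.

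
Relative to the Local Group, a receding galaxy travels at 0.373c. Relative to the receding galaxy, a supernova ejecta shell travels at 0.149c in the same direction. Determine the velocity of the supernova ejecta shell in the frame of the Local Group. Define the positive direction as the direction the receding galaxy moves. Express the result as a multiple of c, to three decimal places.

0.495c

With v = 0.373 and u' = 0.149 (in units of c),
u = (u' + v)/(1 + u'v/c²):
u = (0.149 + 0.373) / (1 + 0.149·0.373) = 0.5220/1.0556 = 0.4945
(Galilean addition would give +0.522c.)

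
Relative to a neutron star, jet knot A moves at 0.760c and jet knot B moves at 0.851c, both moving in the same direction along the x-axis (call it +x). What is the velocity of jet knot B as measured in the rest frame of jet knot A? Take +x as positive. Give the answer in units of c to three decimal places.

β_A = 0.760, β_B = 0.851.
Transform to A's frame with the inverse velocity-addition law: u' = (u − v)/(1 − uv/c²), taking u = β_B and v = β_A.
u' = (0.851 − 0.760) / (1 − (0.760)(0.851)) = 0.0910/0.3532 = 0.2576.

+0.258c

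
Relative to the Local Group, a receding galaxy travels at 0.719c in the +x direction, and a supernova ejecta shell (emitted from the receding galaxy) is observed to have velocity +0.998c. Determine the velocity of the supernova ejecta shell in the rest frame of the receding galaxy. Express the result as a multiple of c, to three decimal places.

+0.988c

Invert the composition law: u' = (u − v)/(1 − uv/c²).
u' = (0.998 − 0.719) / (1 − (0.998)(0.719)) = 0.2790/0.2824 = 0.9878.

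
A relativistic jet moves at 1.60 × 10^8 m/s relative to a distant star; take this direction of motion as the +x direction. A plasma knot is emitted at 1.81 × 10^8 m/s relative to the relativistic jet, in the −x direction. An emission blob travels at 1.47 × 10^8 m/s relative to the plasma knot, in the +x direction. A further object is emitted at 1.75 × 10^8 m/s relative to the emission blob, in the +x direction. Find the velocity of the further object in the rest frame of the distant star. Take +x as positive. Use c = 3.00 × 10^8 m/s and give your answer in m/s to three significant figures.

+2.40 × 10^8 m/s

Apply u = (u' + v)/(1 + u'v/c²) successively, working outward toward the distant star.
(Dividing each given speed by c = 3.00 × 10^8 m/s to work in units of c.)
Start: velocity of the relativistic jet relative to the distant star = 0.5333c.
Compose with the plasma knot (u' = -0.603 in the relativistic jet frame): u_1 = (-0.603 + 0.533) / (1 + (-0.603)·0.533) = -0.0700/0.6782 = -0.1032.
Compose with the emission blob (u' = 0.490 in the plasma knot frame): u_2 = (0.490 + (-0.103)) / (1 + 0.490·(-0.103)) = 0.3868/0.9494 = 0.4074.
Compose with the further object (u' = 0.583 in the emission blob frame): u_3 = (0.583 + 0.407) / (1 + 0.583·0.407) = 0.9907/1.2376 = 0.8005.
So u = 0.8005 × 3.00 × 10^8 m/s.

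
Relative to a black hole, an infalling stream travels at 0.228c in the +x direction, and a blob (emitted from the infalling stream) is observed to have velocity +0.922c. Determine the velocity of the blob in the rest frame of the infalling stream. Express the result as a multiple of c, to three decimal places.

+0.879c

Invert the composition law: u' = (u − v)/(1 − uv/c²).
u' = (0.922 − 0.228) / (1 − (0.922)(0.228)) = 0.6940/0.7898 = 0.8787.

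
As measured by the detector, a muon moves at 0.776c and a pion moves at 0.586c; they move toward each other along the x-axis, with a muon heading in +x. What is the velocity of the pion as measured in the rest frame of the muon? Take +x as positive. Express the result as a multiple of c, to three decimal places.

β_A = 0.776, β_B = -0.586.
Transform to A's frame with the inverse velocity-addition law: u' = (u − v)/(1 − uv/c²), taking u = β_B and v = β_A.
u' = (-0.586 − 0.776) / (1 − (0.776)(-0.586)) = -1.3620/1.4547 = -0.9363.

-0.936c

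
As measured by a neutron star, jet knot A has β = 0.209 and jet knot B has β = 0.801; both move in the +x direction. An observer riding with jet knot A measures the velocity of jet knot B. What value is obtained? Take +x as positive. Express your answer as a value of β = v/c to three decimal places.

β_A = 0.209, β_B = 0.801.
Transform to A's frame with the inverse velocity-addition law: u' = (u − v)/(1 − uv/c²), taking u = β_B and v = β_A.
u' = (0.801 − 0.209) / (1 − (0.209)(0.801)) = 0.5920/0.8326 = 0.7110.

β = +0.711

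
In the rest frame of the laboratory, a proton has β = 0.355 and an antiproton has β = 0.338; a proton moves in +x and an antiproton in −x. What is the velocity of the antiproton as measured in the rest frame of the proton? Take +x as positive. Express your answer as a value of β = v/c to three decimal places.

β_A = 0.355, β_B = -0.338.
Transform to A's frame with the inverse velocity-addition law: u' = (u − v)/(1 − uv/c²), taking u = β_B and v = β_A.
u' = (-0.338 − 0.355) / (1 − (0.355)(-0.338)) = -0.6930/1.1200 = -0.6188.

β = -0.619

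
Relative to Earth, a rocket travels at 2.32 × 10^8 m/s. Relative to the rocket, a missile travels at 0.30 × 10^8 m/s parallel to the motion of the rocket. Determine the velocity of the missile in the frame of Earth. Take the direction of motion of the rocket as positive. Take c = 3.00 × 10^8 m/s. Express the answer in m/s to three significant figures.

2.43 × 10^8 m/s

In units of c (dividing by 3.00 × 10^8 m/s): v = 0.773, u' = 0.100.
u = (u' + v)/(1 + u'v/c²):
u = (0.100 + 0.773) / (1 + 0.100·0.773) = 0.8733/1.0773 = 0.8106
(Galilean addition would give +0.873c.)
Converting back: u = 0.8106 × 3.00 × 10^8 m/s.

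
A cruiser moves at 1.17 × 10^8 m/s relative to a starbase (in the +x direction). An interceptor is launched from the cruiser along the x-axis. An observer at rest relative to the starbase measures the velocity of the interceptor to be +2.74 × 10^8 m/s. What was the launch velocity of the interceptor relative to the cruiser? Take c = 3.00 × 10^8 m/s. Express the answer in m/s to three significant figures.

+2.44 × 10^8 m/s

v = 0.390c, u = 0.913c.
Invert the composition law: u' = (u − v)/(1 − uv/c²).
u' = (0.913 − 0.390) / (1 − (0.913)(0.390)) = 0.5233/0.6438 = 0.8129.
u' = 0.8129 × 3.00 × 10^8 m/s.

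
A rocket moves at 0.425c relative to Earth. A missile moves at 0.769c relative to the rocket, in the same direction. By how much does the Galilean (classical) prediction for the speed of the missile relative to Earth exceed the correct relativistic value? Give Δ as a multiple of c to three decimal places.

Galilean: u_cl = 0.769 + 0.425 = 1.1940.
Relativistic: u_rel = (0.769 + 0.425) / (1 + 0.769·0.425) = 1.1940/1.3268 = 0.8999.
Δ = 1.1940 − 0.8999 = 0.2941.
(The classical prediction exceeds c; the relativistic result does not.)

Δ = 0.294c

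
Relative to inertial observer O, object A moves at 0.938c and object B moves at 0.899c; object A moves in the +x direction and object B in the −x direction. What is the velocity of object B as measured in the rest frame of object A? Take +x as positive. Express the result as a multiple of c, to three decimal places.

β_A = 0.938, β_B = -0.899.
Transform to A's frame with the inverse velocity-addition law: u' = (u − v)/(1 − uv/c²), taking u = β_B and v = β_A.
u' = (-0.899 − 0.938) / (1 − (0.938)(-0.899)) = -1.8370/1.8433 = -0.9966.

-0.997c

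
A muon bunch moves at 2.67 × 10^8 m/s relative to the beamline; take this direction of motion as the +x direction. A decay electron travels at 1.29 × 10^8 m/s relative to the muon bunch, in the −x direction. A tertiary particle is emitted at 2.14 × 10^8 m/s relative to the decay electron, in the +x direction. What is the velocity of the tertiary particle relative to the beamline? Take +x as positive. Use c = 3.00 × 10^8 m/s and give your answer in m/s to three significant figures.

+2.86 × 10^8 m/s

Apply u = (u' + v)/(1 + u'v/c²) successively, working outward toward the beamline.
(Dividing each given speed by c = 3.00 × 10^8 m/s to work in units of c.)
Start: velocity of the muon bunch relative to the beamline = 0.8900c.
Compose with the decay electron (u' = -0.430 in the muon bunch frame): u_1 = (-0.430 + 0.890) / (1 + (-0.430)·0.890) = 0.4600/0.6173 = 0.7452.
Compose with the tertiary particle (u' = 0.713 in the decay electron frame): u_2 = (0.713 + 0.745) / (1 + 0.713·0.745) = 1.4585/1.5316 = 0.9523.
So u = 0.9523 × 3.00 × 10^8 m/s.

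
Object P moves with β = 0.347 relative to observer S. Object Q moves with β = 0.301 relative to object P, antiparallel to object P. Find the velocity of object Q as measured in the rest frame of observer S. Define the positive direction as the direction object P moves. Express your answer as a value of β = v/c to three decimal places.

With v = 0.347 and u' = -0.301 (in units of c),
u = (u' + v)/(1 + u'v/c²):
u = (-0.301 + 0.347) / (1 + (-0.301)·0.347) = 0.0460/0.8956 = 0.0514
(Galilean addition would give +0.046c.)

β = +0.051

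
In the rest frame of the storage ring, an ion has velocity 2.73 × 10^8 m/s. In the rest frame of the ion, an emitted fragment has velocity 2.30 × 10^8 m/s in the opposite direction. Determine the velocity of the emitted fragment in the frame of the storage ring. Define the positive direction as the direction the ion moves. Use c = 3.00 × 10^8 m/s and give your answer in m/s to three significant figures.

+1.42 × 10^8 m/s

In units of c (dividing by 3.00 × 10^8 m/s): v = 0.910, u' = -0.767.
u = (u' + v)/(1 + u'v/c²):
u = (-0.767 + 0.910) / (1 + (-0.767)·0.910) = 0.1433/0.3023 = 0.4741
Converting back: u = 0.4741 × 3.00 × 10^8 m/s.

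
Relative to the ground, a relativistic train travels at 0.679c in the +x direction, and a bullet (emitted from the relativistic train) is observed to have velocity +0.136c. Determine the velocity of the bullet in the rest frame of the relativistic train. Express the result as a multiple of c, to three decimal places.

Invert the composition law: u' = (u − v)/(1 − uv/c²).
u' = (0.136 − 0.679) / (1 − (0.136)(0.679)) = -0.5430/0.9077 = -0.5982.

-0.598c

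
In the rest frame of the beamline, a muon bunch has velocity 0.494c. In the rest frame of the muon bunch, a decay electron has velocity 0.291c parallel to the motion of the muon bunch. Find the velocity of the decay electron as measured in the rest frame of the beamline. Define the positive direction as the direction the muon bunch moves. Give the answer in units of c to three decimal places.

With v = 0.494 and u' = 0.291 (in units of c),
u = (u' + v)/(1 + u'v/c²):
u = (0.291 + 0.494) / (1 + 0.291·0.494) = 0.7850/1.1438 = 0.6863

0.686c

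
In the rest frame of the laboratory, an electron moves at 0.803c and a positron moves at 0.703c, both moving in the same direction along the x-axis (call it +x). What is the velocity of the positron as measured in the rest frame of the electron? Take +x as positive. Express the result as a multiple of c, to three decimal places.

β_A = 0.803, β_B = 0.703.
Transform to A's frame with the inverse velocity-addition law: u' = (u − v)/(1 − uv/c²), taking u = β_B and v = β_A.
u' = (0.703 − 0.803) / (1 − (0.803)(0.703)) = -0.1000/0.4355 = -0.2296.

-0.230c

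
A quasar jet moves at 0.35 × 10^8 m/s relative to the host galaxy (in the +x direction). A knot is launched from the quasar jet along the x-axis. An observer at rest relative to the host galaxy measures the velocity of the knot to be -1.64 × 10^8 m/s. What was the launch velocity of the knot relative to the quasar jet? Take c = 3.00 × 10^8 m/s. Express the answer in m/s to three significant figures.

v = 0.117c, u = -0.547c.
Invert the composition law: u' = (u − v)/(1 − uv/c²).
u' = (-0.547 − 0.117) / (1 − (-0.547)(0.117)) = -0.6633/1.0638 = -0.6236.
u' = -0.6236 × 3.00 × 10^8 m/s.

-1.87 × 10^8 m/s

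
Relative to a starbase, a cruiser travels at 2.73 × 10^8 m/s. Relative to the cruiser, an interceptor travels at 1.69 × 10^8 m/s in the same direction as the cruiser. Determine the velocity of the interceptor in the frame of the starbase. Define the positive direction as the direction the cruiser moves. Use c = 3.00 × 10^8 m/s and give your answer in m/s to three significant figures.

2.92 × 10^8 m/s

In units of c (dividing by 3.00 × 10^8 m/s): v = 0.910, u' = 0.563.
u = (u' + v)/(1 + u'v/c²):
u = (0.563 + 0.910) / (1 + 0.563·0.910) = 1.4733/1.5126 = 0.9740
Converting back: u = 0.9740 × 3.00 × 10^8 m/s.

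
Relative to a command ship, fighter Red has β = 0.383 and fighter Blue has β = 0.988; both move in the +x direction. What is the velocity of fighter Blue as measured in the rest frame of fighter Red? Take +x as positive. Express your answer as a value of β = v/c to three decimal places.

β = +0.973

β_A = 0.383, β_B = 0.988.
Transform to A's frame with the inverse velocity-addition law: u' = (u − v)/(1 − uv/c²), taking u = β_B and v = β_A.
u' = (0.988 − 0.383) / (1 − (0.383)(0.988)) = 0.6050/0.6216 = 0.9733.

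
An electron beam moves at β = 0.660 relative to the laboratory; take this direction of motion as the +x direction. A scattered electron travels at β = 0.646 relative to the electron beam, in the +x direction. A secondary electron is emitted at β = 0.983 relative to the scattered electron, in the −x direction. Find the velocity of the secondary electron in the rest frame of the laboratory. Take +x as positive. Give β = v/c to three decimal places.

Apply u = (u' + v)/(1 + u'v/c²) successively, working outward toward the laboratory.
Start: velocity of the electron beam relative to the laboratory = 0.6600c.
Compose with the scattered electron (u' = 0.646 in the electron beam frame): u_1 = (0.646 + 0.660) / (1 + 0.646·0.660) = 1.3060/1.4264 = 0.9156.
Compose with the secondary electron (u' = -0.983 in the scattered electron frame): u_2 = (-0.983 + 0.916) / (1 + (-0.983)·0.916) = -0.0674/0.0999 = -0.6742.

β = -0.674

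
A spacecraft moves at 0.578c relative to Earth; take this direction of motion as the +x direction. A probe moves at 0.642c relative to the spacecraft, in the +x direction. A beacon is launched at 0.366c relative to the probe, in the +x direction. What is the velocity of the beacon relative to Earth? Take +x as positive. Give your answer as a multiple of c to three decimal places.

Apply u = (u' + v)/(1 + u'v/c²) successively, working outward toward Earth.
Start: velocity of the spacecraft relative to Earth = 0.5780c.
Compose with the probe (u' = 0.642 in the spacecraft frame): u_1 = (0.642 + 0.578) / (1 + 0.642·0.578) = 1.2200/1.3711 = 0.8898.
Compose with the beacon (u' = 0.366 in the probe frame): u_2 = (0.366 + 0.890) / (1 + 0.366·0.890) = 1.2558/1.3257 = 0.9473.

0.947c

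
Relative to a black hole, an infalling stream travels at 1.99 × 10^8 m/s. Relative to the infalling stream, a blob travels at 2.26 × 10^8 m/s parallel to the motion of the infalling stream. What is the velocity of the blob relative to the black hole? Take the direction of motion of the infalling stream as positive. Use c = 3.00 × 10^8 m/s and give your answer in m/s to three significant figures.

In units of c (dividing by 3.00 × 10^8 m/s): v = 0.663, u' = 0.753.
u = (u' + v)/(1 + u'v/c²):
u = (0.753 + 0.663) / (1 + 0.753·0.663) = 1.4167/1.4997 = 0.9446
(Galilean addition would give +1.417c, exceeding c.)
Converting back: u = 0.9446 × 3.00 × 10^8 m/s.

2.83 × 10^8 m/s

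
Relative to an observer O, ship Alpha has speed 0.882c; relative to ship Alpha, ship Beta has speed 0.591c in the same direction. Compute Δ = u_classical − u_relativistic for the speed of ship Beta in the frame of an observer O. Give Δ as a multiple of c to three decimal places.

Δ = 0.505c

Galilean: u_cl = 0.591 + 0.882 = 1.4730.
Relativistic: u_rel = (0.591 + 0.882) / (1 + 0.591·0.882) = 1.4730/1.5213 = 0.9683.
Δ = 1.4730 − 0.9683 = 0.5047.
(The classical prediction exceeds c; the relativistic result does not.)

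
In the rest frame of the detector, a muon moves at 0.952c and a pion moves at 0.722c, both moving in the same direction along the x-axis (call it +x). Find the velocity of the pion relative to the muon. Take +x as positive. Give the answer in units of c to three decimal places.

β_A = 0.952, β_B = 0.722.
Transform to A's frame with the inverse velocity-addition law: u' = (u − v)/(1 − uv/c²), taking u = β_B and v = β_A.
u' = (0.722 − 0.952) / (1 − (0.952)(0.722)) = -0.2300/0.3127 = -0.7356.

-0.736c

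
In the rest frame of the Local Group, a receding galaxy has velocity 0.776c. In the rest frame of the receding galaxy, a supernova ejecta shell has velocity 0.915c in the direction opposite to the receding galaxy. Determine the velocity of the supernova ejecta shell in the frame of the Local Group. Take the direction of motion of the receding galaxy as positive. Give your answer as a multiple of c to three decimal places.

-0.479c

With v = 0.776 and u' = -0.915 (in units of c),
u = (u' + v)/(1 + u'v/c²):
u = (-0.915 + 0.776) / (1 + (-0.915)·0.776) = -0.1390/0.2900 = -0.4794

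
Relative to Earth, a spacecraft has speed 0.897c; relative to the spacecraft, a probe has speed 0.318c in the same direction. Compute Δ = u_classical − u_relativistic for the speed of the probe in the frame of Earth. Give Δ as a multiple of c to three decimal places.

Δ = 0.270c

Galilean: u_cl = 0.318 + 0.897 = 1.2150.
Relativistic: u_rel = (0.318 + 0.897) / (1 + 0.318·0.897) = 1.2150/1.2852 = 0.9453.
Δ = 1.2150 − 0.9453 = 0.2697.
(The classical prediction exceeds c; the relativistic result does not.)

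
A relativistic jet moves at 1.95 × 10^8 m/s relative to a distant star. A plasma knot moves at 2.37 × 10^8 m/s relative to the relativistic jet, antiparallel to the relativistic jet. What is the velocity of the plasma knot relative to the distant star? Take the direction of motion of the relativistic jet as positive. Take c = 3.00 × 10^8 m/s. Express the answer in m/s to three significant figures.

In units of c (dividing by 3.00 × 10^8 m/s): v = 0.650, u' = -0.790.
u = (u' + v)/(1 + u'v/c²):
u = (-0.790 + 0.650) / (1 + (-0.790)·0.650) = -0.1400/0.4865 = -0.2878
Converting back: u = -0.2878 × 3.00 × 10^8 m/s.

-8.63 × 10^7 m/s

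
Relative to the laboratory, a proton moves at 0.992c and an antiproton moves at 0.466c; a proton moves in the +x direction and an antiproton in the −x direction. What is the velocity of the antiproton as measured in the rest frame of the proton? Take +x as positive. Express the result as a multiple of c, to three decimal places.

β_A = 0.992, β_B = -0.466.
Transform to A's frame with the inverse velocity-addition law: u' = (u − v)/(1 − uv/c²), taking u = β_B and v = β_A.
u' = (-0.466 − 0.992) / (1 − (0.992)(-0.466)) = -1.4580/1.4623 = -0.9971.

-0.997c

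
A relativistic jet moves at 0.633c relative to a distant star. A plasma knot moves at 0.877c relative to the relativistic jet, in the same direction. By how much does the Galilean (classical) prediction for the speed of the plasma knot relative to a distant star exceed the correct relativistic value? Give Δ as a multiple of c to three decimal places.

Δ = 0.539c

Galilean: u_cl = 0.877 + 0.633 = 1.5100.
Relativistic: u_rel = (0.877 + 0.633) / (1 + 0.877·0.633) = 1.5100/1.5551 = 0.9710.
Δ = 1.5100 − 0.9710 = 0.5390.
(The classical prediction exceeds c; the relativistic result does not.)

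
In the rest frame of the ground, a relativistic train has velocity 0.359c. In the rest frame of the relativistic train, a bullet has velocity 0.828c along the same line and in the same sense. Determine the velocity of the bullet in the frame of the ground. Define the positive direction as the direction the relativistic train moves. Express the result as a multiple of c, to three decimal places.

With v = 0.359 and u' = 0.828 (in units of c),
u = (u' + v)/(1 + u'v/c²):
u = (0.828 + 0.359) / (1 + 0.828·0.359) = 1.1870/1.2973 = 0.9150
(Galilean addition would give +1.187c, exceeding c.)

0.915c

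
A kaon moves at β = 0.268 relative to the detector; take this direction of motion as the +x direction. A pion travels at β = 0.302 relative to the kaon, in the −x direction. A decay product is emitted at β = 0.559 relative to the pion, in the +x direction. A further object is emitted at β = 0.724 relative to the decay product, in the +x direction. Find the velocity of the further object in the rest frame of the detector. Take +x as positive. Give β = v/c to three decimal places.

Apply u = (u' + v)/(1 + u'v/c²) successively, working outward toward the detector.
Start: velocity of the kaon relative to the detector = 0.2680c.
Compose with the pion (u' = -0.302 in the kaon frame): u_1 = (-0.302 + 0.268) / (1 + (-0.302)·0.268) = -0.0340/0.9191 = -0.0370.
Compose with the decay product (u' = 0.559 in the pion frame): u_2 = (0.559 + (-0.037)) / (1 + 0.559·(-0.037)) = 0.5220/0.9793 = 0.5330.
Compose with the further object (u' = 0.724 in the decay product frame): u_3 = (0.724 + 0.533) / (1 + 0.724·0.533) = 1.2570/1.3859 = 0.9070.

β = +0.907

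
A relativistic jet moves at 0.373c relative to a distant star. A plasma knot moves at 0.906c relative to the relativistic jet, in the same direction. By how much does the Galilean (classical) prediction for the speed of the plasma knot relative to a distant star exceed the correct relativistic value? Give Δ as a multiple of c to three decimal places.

Galilean: u_cl = 0.906 + 0.373 = 1.2790.
Relativistic: u_rel = (0.906 + 0.373) / (1 + 0.906·0.373) = 1.2790/1.3379 = 0.9559.
Δ = 1.2790 − 0.9559 = 0.3231.
(The classical prediction exceeds c; the relativistic result does not.)

Δ = 0.323c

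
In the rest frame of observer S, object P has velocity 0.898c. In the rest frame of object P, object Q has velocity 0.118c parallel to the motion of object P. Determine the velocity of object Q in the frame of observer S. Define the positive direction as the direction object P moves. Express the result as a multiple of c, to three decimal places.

0.919c

With v = 0.898 and u' = 0.118 (in units of c),
u = (u' + v)/(1 + u'v/c²):
u = (0.118 + 0.898) / (1 + 0.118·0.898) = 1.0160/1.1060 = 0.9187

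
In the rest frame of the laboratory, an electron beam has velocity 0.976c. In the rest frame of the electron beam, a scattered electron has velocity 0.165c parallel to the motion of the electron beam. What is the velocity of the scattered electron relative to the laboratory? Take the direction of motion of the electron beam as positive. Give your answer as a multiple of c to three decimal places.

0.983c

With v = 0.976 and u' = 0.165 (in units of c),
u = (u' + v)/(1 + u'v/c²):
u = (0.165 + 0.976) / (1 + 0.165·0.976) = 1.1410/1.1610 = 0.9827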